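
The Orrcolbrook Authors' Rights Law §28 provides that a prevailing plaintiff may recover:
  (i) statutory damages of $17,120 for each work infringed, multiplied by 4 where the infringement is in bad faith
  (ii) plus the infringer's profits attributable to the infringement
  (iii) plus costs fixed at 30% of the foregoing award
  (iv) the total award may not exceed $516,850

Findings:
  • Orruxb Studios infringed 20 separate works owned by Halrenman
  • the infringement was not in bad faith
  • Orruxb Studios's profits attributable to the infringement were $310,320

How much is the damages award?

$516,850

Statutory damages: 20 × $17,120 = $342,400
Infringement not in bad faith: no ×4 enhancement.
Combined award: $342,400 + $310,320 = $652,720
Costs: 30% of $652,720 = $195,816
Award plus costs: $652,720 + $195,816 = $848,536
Cap at $516,850: $848,536 exceeds the cap → $516,850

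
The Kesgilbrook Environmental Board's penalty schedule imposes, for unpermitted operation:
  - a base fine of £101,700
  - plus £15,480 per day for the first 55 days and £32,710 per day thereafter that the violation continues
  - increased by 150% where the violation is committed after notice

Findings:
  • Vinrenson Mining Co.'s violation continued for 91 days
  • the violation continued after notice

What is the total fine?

£5,326,650

First 55 days: 55 × £15,480 = £851,400
Remaining days: (91 − 55) × £32,710 = £1,177,560
Per-day component: £851,400 + £1,177,560 = £2,028,960
Base plus per-day: £101,700 + £2,028,960 = £2,130,660
Enhancement: 150% of £2,130,660 = £3,195,990
Enhanced fine: £2,130,660 + £3,195,990 = £5,326,650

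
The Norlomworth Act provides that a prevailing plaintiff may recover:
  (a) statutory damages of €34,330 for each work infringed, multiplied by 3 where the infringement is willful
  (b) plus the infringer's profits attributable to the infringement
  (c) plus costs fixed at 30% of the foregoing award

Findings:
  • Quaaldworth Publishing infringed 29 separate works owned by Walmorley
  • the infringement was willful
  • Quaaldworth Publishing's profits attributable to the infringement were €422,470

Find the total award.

Statutory damages: 29 × €34,330 = €995,570
Trebled: 3 × €995,570 = €2,986,710
Combined award: €2,986,710 + €422,470 = €3,409,180
Costs: 30% of €3,409,180 = €1,022,754
Award plus costs: €3,409,180 + €1,022,754 = €4,431,934

€4,431,934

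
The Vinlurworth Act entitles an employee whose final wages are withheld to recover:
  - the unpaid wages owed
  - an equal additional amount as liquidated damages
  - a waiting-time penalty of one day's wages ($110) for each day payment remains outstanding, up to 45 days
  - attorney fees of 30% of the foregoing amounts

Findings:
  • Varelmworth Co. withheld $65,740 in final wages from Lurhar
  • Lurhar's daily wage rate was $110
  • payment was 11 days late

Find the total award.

Liquidated damages (equal amount): $65,740
Penalty days: min(11, 45) = 11
Waiting-time penalty: 11 × $110 = $1,210
Subtotal: $65,740 + $65,740 + $1,210 = $132,690
Attorney fees: 30% of $132,690 = $39,807
Total award: $132,690 + $39,807 = $172,497

Total award: $172,497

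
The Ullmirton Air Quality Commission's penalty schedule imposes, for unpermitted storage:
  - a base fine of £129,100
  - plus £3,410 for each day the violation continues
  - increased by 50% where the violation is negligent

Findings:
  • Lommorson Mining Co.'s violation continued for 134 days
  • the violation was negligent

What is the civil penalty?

£879,060

Per-day component: 134 × £3,410 = £456,940
Base plus per-day: £129,100 + £456,940 = £586,040
Enhancement: 50% of £586,040 = £293,020
Enhanced fine: £586,040 + £293,020 = £879,060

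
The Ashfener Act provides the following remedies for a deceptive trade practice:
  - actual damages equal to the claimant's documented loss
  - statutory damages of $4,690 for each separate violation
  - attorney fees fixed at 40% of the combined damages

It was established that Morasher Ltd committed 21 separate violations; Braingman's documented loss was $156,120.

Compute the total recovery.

$356,454

Statutory damages: 21 × $4,690 = $98,490
Combined damages: $156,120 + $98,490 = $254,610
Attorney fees: 40% of $254,610 = $101,844
Total recovery: $254,610 + $101,844 = $356,454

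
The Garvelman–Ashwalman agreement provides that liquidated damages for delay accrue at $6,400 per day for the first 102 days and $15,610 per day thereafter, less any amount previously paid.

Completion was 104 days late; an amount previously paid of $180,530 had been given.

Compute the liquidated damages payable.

First 102 days: 102 × $6,400 = $652,800
Remaining days: (104 − 102) × $15,610 = $31,220
Accrued per-day damages: $652,800 + $31,220 = $684,020
Less amount previously paid: $684,020 − $180,530 = $503,490

Liquidated damages: $503,490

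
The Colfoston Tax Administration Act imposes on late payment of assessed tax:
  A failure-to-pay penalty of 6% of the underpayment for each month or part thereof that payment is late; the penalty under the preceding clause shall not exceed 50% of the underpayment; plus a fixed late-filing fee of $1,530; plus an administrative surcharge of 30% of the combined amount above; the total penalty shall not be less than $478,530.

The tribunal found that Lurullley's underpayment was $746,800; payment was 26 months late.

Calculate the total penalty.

$487,409

Accrued rate: 6% × 26 = 156%, capped at 50% → 50%
Failure-to-pay penalty: 50% of $746,800 = $373,400
Penalty before surcharge: $373,400 + $1,530 = $374,930
Administrative surcharge: 30% of $374,930 = $112,479
Total penalty: $374,930 + $112,479 = $487,409
Minimum $478,530: $487,409 meets the minimum, no increase.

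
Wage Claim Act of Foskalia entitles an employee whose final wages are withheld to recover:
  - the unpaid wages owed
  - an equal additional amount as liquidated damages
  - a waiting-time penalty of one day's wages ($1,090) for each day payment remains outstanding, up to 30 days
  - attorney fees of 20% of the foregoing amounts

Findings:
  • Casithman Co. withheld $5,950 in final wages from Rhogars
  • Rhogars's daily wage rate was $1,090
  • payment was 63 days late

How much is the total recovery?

Liquidated damages (equal amount): $5,950
Penalty days: min(63, 30) = 30
Waiting-time penalty: 30 × $1,090 = $32,700
Subtotal: $5,950 + $5,950 + $32,700 = $44,600
Attorney fees: 20% of $44,600 = $8,920
Total award: $44,600 + $8,920 = $53,520

$53,520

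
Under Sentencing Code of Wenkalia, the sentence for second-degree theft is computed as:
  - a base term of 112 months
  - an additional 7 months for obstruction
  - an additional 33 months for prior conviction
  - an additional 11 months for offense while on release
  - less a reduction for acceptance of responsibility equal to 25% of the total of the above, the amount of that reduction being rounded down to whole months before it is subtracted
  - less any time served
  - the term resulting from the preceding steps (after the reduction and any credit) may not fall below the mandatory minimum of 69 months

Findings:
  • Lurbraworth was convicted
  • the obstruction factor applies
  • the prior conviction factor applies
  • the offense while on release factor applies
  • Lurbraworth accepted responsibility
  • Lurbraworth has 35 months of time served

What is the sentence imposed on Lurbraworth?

Sentence: 88 months

Obstruction enhancement: +7 months
Prior conviction enhancement: +33 months
Offense while on release enhancement: +11 months
Adjusted term: 112 months + 7 months + 33 months + 11 months = 163 months
Acceptance of responsibility reduction: 25% of 163 months = 40 months (rounded down)
After reduction: 163 − 40 = 123 months
Less time served: 123 months − 35 months = 88 months
Minimum 69 months: 88 months meets the minimum, no increase.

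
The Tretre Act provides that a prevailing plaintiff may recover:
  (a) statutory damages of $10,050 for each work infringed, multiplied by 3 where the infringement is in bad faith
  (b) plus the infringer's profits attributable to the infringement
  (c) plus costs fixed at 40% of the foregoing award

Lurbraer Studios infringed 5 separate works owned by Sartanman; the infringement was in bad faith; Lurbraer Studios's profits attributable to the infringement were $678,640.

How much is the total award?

Statutory damages: 5 × $10,050 = $50,250
Trebled: 3 × $50,250 = $150,750
Combined award: $150,750 + $678,640 = $829,390
Costs: 40% of $829,390 = $331,756
Award plus costs: $829,390 + $331,756 = $1,161,146

$1,161,146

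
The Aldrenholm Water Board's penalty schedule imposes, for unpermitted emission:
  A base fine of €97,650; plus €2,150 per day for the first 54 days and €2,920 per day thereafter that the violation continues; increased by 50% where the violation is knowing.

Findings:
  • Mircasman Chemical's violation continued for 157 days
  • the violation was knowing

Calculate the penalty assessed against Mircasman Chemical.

First 54 days: 54 × €2,150 = €116,100
Remaining days: (157 − 54) × €2,920 = €300,760
Per-day component: €116,100 + €300,760 = €416,860
Base plus per-day: €97,650 + €416,860 = €514,510
Enhancement: 50% of €514,510 = €257,255
Enhanced fine: €514,510 + €257,255 = €771,765

€771,765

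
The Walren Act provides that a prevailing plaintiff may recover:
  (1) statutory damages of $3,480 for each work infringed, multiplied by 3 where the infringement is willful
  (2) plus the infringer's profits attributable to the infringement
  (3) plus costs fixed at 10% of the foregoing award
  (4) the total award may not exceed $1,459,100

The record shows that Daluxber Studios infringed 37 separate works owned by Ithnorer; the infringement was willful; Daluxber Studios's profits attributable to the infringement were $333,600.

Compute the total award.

$791,868

Statutory damages: 37 × $3,480 = $128,760
Trebled: 3 × $128,760 = $386,280
Combined award: $386,280 + $333,600 = $719,880
Costs: 10% of $719,880 = $71,988
Award plus costs: $719,880 + $71,988 = $791,868
Cap at $1,459,100: $791,868 is within the cap, no reduction.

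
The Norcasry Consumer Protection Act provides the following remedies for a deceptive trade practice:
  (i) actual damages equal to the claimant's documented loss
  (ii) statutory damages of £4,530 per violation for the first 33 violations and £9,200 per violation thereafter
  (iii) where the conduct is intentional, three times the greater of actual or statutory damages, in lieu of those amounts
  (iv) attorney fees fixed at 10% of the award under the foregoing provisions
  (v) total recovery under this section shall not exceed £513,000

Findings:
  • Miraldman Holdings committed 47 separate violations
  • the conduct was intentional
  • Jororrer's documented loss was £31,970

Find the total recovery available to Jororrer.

£513,000

First 33 violations: 33 × £4,530 = £149,490
Remaining violations: (47 − 33) × £9,200 = £128,800
Statutory damages: £149,490 + £128,800 = £278,290
Greater of actual damages (£31,970) or statutory damages (£278,290): £278,290
Trebled: 3 × £278,290 = £834,870
Attorney fees: 10% of £834,870 = £83,487
Total before cap: £834,870 + £83,487 = £918,357
Cap at £513,000: £918,357 exceeds the cap → £513,000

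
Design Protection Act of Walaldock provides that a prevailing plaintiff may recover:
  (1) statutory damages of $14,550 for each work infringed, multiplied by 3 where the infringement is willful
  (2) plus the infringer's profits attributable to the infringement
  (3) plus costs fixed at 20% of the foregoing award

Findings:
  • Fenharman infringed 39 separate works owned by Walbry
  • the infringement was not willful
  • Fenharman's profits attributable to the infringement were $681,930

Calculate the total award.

Statutory damages: 39 × $14,550 = $567,450
Infringement not willful: no ×3 enhancement.
Combined award: $567,450 + $681,930 = $1,249,380
Costs: 20% of $1,249,380 = $249,876
Award plus costs: $1,249,380 + $249,876 = $1,499,256

$1,499,256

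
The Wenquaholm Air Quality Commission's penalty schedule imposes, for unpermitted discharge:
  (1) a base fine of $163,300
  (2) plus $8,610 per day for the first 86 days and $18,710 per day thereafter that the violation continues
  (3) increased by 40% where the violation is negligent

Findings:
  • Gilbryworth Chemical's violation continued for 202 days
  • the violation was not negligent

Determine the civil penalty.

$3,074,120

First 86 days: 86 × $8,610 = $740,460
Remaining days: (202 − 86) × $18,710 = $2,170,360
Per-day component: $740,460 + $2,170,360 = $2,910,820
Base plus per-day: $163,300 + $2,910,820 = $3,074,120
The violation was not negligent: no 40% increase.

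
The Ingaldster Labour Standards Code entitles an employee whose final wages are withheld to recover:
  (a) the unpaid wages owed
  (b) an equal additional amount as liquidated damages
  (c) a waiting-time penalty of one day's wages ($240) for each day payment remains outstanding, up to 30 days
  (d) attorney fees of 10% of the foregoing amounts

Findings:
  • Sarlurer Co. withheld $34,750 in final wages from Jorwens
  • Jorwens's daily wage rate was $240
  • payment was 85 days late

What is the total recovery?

$84,370

Liquidated damages (equal amount): $34,750
Penalty days: min(85, 30) = 30
Waiting-time penalty: 30 × $240 = $7,200
Subtotal: $34,750 + $34,750 + $7,200 = $76,700
Attorney fees: 10% of $76,700 = $7,670
Total award: $76,700 + $7,670 = $84,370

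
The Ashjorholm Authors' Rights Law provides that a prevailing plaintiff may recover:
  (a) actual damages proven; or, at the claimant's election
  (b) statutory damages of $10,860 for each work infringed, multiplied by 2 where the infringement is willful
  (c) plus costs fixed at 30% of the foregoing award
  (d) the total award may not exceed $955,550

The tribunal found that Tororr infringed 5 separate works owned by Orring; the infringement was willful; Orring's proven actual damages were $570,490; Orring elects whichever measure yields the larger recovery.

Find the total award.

Statutory damages: 5 × $10,860 = $54,300
Doubled: 2 × $54,300 = $108,600
Greater of actual damages ($570,490) or enhanced statutory damages ($108,600): $570,490
Costs: 30% of $570,490 = $171,147
Award plus costs: $570,490 + $171,147 = $741,637
Cap at $955,550: $741,637 is within the cap, no reduction.

$741,637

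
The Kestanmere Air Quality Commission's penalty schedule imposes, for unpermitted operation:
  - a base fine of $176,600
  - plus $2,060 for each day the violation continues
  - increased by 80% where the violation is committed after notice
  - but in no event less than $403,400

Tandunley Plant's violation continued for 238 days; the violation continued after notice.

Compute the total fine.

$1,200,384

Per-day component: 238 × $2,060 = $490,280
Base plus per-day: $176,600 + $490,280 = $666,880
Enhancement: 80% of $666,880 = $533,504
Enhanced fine: $666,880 + $533,504 = $1,200,384
Minimum $403,400: $1,200,384 meets the minimum, no increase.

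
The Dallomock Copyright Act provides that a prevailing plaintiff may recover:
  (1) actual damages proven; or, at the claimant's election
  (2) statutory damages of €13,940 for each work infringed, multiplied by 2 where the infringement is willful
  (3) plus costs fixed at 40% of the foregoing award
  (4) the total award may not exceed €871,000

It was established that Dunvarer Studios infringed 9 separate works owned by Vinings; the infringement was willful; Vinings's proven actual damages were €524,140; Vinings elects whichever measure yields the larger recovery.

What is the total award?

€733,796

Statutory damages: 9 × €13,940 = €125,460
Doubled: 2 × €125,460 = €250,920
Greater of actual damages (€524,140) or enhanced statutory damages (€250,920): €524,140
Costs: 40% of €524,140 = €209,656
Award plus costs: €524,140 + €209,656 = €733,796
Cap at €871,000: €733,796 is within the cap, no reduction.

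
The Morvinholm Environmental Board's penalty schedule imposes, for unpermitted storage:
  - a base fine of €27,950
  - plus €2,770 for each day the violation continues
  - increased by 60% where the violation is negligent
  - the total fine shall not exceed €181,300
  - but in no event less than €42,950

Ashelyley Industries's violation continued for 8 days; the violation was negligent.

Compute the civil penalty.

Per-day component: 8 × €2,770 = €22,160
Base plus per-day: €27,950 + €22,160 = €50,110
Enhancement: 60% of €50,110 = €30,066
Enhanced fine: €50,110 + €30,066 = €80,176
Cap at €181,300: €80,176 is within the cap, no reduction.
Minimum €42,950: €80,176 meets the minimum, no increase.

€80,176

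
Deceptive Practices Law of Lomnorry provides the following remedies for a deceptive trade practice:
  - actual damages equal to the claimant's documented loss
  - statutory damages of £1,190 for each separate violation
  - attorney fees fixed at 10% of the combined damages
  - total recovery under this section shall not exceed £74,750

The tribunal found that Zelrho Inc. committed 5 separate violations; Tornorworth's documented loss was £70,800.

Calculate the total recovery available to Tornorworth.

£74,750

Statutory damages: 5 × £1,190 = £5,950
Combined damages: £70,800 + £5,950 = £76,750
Attorney fees: 10% of £76,750 = £7,675
Total before cap: £76,750 + £7,675 = £84,425
Cap at £74,750: £84,425 exceeds the cap → £74,750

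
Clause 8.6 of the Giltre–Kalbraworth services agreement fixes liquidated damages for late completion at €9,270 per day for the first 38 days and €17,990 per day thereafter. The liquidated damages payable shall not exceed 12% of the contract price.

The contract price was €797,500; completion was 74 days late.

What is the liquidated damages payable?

€95,700

First 38 days: 38 × €9,270 = €352,260
Remaining days: (74 − 38) × €17,990 = €647,640
Accrued per-day damages: €352,260 + €647,640 = €999,900
Cap: 12% of €797,500 = €95,700
Cap at €95,700: €999,900 exceeds the cap → €95,700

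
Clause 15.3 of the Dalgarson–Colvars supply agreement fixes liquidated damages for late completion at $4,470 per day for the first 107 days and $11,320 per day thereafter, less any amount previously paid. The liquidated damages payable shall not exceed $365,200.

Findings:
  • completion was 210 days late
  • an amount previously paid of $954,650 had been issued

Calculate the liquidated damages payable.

$365,200

First 107 days: 107 × $4,470 = $478,290
Remaining days: (210 − 107) × $11,320 = $1,165,960
Accrued per-day damages: $478,290 + $1,165,960 = $1,644,250
Less amount previously paid: $1,644,250 − $954,650 = $689,600
Cap at $365,200: $689,600 exceeds the cap → $365,200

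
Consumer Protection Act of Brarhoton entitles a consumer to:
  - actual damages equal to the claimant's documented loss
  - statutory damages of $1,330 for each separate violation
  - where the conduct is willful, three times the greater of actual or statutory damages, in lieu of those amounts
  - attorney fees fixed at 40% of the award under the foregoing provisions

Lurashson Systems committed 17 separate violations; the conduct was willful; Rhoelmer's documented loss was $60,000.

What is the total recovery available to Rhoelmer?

$252,000

Statutory damages: 17 × $1,330 = $22,610
Greater of actual damages ($60,000) or statutory damages ($22,610): $60,000
Trebled: 3 × $60,000 = $180,000
Attorney fees: 40% of $180,000 = $72,000
Total recovery: $180,000 + $72,000 = $252,000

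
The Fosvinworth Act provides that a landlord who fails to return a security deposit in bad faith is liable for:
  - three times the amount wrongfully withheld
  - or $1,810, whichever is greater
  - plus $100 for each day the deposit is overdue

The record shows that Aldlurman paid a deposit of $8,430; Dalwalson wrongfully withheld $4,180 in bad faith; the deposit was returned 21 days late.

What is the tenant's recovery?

$14,640

Trebled: 3 × $4,180 = $12,540
Minimum $1,810: $12,540 meets the minimum, no increase.
Late-return penalty: 21 × $100 = $2,100
Damages plus late penalty: $12,540 + $2,100 = $14,640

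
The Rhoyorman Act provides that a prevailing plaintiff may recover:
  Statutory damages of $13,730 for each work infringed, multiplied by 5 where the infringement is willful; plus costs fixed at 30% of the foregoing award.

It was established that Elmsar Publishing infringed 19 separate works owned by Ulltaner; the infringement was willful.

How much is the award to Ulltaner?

Award: $1,695,655

Statutory damages: 19 × $13,730 = $260,870
Multiplied by 5: 5 × $260,870 = $1,304,350
Costs: 30% of $1,304,350 = $391,305
Award plus costs: $1,304,350 + $391,305 = $1,695,655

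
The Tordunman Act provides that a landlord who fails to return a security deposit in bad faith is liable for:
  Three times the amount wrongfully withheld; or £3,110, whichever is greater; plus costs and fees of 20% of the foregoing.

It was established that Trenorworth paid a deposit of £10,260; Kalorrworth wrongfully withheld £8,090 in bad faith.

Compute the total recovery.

Trebled: 3 × £8,090 = £24,270
Minimum £3,110: £24,270 meets the minimum, no increase.
Costs and fees: 20% of £24,270 = £4,854
Total recovery: £24,270 + £4,854 = £29,124

Recovery: £29,124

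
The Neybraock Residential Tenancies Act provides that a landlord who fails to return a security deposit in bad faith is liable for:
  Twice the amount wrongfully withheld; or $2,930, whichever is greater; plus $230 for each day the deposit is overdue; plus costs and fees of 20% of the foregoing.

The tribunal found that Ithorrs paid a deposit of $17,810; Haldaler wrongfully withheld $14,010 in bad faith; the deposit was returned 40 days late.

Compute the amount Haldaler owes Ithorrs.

Doubled: 2 × $14,010 = $28,020
Minimum $2,930: $28,020 meets the minimum, no increase.
Late-return penalty: 40 × $230 = $9,200
Damages plus late penalty: $28,020 + $9,200 = $37,220
Costs and fees: 20% of $37,220 = $7,444
Total recovery: $37,220 + $7,444 = $44,664

$44,664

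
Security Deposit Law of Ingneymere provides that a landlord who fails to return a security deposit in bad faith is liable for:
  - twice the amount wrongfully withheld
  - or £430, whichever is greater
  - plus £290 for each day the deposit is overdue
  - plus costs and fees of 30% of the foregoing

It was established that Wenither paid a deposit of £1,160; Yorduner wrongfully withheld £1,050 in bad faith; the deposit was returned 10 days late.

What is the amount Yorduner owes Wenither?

£6,500

Doubled: 2 × £1,050 = £2,100
Minimum £430: £2,100 meets the minimum, no increase.
Late-return penalty: 10 × £290 = £2,900
Damages plus late penalty: £2,100 + £2,900 = £5,000
Costs and fees: 30% of £5,000 = £1,500
Total recovery: £5,000 + £1,500 = £6,500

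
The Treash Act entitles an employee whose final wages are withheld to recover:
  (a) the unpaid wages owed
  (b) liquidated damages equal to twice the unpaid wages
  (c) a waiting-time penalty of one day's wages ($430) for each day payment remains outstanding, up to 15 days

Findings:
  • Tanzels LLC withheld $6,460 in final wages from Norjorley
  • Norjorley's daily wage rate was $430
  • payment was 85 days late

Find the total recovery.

Doubled: 2 × $6,460 = $12,920
Penalty days: min(85, 15) = 15
Waiting-time penalty: 15 × $430 = $6,450
Total award: $6,460 + $12,920 + $6,450 = $25,830

$25,830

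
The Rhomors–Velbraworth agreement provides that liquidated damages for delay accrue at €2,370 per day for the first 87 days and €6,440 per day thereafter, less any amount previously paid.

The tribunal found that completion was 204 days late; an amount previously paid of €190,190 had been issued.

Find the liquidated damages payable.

€769,480

First 87 days: 87 × €2,370 = €206,190
Remaining days: (204 − 87) × €6,440 = €753,480
Accrued per-day damages: €206,190 + €753,480 = €959,670
Less amount previously paid: €959,670 − €190,190 = €769,480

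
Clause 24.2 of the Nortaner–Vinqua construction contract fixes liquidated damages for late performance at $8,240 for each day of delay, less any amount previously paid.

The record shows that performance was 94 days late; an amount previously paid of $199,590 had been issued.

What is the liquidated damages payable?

Per-day damages: 94 × $8,240 = $774,560
Less amount previously paid: $774,560 − $199,590 = $574,970

$574,970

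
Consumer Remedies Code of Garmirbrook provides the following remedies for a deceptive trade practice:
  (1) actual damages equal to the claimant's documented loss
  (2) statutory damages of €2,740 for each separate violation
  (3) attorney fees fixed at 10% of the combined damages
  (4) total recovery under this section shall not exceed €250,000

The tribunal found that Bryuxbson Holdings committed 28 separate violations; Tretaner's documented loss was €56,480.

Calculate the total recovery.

€146,520

Statutory damages: 28 × €2,740 = €76,720
Combined damages: €56,480 + €76,720 = €133,200
Attorney fees: 10% of €133,200 = €13,320
Total before cap: €133,200 + €13,320 = €146,520
Cap at €250,000: €146,520 is within the cap, no reduction.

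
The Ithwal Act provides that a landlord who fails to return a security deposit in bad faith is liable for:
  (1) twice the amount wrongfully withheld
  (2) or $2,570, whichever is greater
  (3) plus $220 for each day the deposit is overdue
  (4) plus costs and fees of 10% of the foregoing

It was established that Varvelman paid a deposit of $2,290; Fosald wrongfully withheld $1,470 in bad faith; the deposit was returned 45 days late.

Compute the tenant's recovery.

Doubled: 2 × $1,470 = $2,940
Minimum $2,570: $2,940 meets the minimum, no increase.
Late-return penalty: 45 × $220 = $9,900
Damages plus late penalty: $2,940 + $9,900 = $12,840
Costs and fees: 10% of $12,840 = $1,284
Total recovery: $12,840 + $1,284 = $14,124

$14,124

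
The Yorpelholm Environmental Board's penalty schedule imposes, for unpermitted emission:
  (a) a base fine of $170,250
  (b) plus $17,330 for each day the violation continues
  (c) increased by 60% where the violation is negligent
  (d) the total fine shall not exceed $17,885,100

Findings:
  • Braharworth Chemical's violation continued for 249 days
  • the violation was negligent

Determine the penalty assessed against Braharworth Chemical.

Civil penalty: $7,176,672

Per-day component: 249 × $17,330 = $4,315,170
Base plus per-day: $170,250 + $4,315,170 = $4,485,420
Enhancement: 60% of $4,485,420 = $2,691,252
Enhanced fine: $4,485,420 + $2,691,252 = $7,176,672
Cap at $17,885,100: $7,176,672 is within the cap, no reduction.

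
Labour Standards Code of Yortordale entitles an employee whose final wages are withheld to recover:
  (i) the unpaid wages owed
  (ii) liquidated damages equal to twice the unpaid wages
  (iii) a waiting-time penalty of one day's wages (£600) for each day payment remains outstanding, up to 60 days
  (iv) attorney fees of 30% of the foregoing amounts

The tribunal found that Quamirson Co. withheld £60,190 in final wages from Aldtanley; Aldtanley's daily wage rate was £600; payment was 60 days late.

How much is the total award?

£281,541

Doubled: 2 × £60,190 = £120,380
Penalty days: min(60, 60) = 60
Waiting-time penalty: 60 × £600 = £36,000
Subtotal: £60,190 + £120,380 + £36,000 = £216,570
Attorney fees: 30% of £216,570 = £64,971
Total award: £216,570 + £64,971 = £281,541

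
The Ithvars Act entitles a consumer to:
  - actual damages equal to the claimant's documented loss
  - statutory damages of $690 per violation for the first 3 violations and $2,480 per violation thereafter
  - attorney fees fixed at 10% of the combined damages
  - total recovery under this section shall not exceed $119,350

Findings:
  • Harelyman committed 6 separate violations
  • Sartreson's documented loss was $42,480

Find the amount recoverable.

$57,189

First 3 violations: 3 × $690 = $2,070
Remaining violations: (6 − 3) × $2,480 = $7,440
Statutory damages: $2,070 + $7,440 = $9,510
Combined damages: $42,480 + $9,510 = $51,990
Attorney fees: 10% of $51,990 = $5,199
Total before cap: $51,990 + $5,199 = $57,189
Cap at $119,350: $57,189 is within the cap, no reduction.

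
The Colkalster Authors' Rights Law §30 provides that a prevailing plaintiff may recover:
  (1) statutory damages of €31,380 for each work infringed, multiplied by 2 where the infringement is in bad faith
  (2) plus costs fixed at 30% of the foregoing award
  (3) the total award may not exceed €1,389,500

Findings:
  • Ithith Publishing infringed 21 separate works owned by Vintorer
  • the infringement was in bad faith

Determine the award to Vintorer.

€1,389,500

Statutory damages: 21 × €31,380 = €658,980
Doubled: 2 × €658,980 = €1,317,960
Costs: 30% of €1,317,960 = €395,388
Award plus costs: €1,317,960 + €395,388 = €1,713,348
Cap at €1,389,500: €1,713,348 exceeds the cap → €1,389,500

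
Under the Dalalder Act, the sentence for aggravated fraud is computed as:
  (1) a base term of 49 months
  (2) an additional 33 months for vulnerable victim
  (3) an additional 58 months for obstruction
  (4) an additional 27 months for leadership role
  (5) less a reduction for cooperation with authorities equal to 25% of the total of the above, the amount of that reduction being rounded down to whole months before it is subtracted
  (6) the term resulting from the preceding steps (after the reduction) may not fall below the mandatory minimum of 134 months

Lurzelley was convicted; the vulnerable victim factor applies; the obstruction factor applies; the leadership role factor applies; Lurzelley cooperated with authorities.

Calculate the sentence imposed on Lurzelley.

134 months

Vulnerable victim enhancement: +33 months
Obstruction enhancement: +58 months
Leadership role enhancement: +27 months
Adjusted term: 49 months + 33 months + 58 months + 27 months = 167 months
Cooperation with authorities reduction: 25% of 167 months = 41 months (rounded down)
After reduction: 167 − 41 = 126 months
Minimum 134 months: 126 months is below the minimum → 134 months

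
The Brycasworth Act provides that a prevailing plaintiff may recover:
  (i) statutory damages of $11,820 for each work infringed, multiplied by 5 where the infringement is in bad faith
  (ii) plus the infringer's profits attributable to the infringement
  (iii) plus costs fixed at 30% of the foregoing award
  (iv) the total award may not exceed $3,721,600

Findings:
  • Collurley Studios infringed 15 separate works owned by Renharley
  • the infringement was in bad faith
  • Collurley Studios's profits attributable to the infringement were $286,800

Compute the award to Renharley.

Award: $1,525,290

Statutory damages: 15 × $11,820 = $177,300
Multiplied by 5: 5 × $177,300 = $886,500
Combined award: $886,500 + $286,800 = $1,173,300
Costs: 30% of $1,173,300 = $351,990
Award plus costs: $1,173,300 + $351,990 = $1,525,290
Cap at $3,721,600: $1,525,290 is within the cap, no reduction.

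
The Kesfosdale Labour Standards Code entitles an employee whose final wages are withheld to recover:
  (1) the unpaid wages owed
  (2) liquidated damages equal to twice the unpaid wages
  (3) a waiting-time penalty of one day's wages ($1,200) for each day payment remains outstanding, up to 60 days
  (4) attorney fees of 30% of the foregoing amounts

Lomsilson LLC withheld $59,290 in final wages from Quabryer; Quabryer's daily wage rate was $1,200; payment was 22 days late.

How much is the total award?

Total award: $265,551

Doubled: 2 × $59,290 = $118,580
Penalty days: min(22, 60) = 22
Waiting-time penalty: 22 × $1,200 = $26,400
Subtotal: $59,290 + $118,580 + $26,400 = $204,270
Attorney fees: 30% of $204,270 = $61,281
Total award: $204,270 + $61,281 = $265,551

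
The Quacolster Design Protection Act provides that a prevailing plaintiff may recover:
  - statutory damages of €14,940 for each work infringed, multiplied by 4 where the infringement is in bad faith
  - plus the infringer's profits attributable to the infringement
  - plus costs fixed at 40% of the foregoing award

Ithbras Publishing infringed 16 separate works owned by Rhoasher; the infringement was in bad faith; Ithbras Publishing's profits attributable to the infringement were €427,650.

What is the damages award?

Statutory damages: 16 × €14,940 = €239,040
Multiplied by 4: 4 × €239,040 = €956,160
Combined award: €956,160 + €427,650 = €1,383,810
Costs: 40% of €1,383,810 = €553,524
Award plus costs: €1,383,810 + €553,524 = €1,937,334

Award: €1,937,334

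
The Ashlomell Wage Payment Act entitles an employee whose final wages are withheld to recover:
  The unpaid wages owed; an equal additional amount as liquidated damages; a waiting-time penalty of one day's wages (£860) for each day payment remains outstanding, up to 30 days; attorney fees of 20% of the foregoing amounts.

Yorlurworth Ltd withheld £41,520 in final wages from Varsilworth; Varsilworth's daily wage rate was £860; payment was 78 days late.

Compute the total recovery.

Liquidated damages (equal amount): £41,520
Penalty days: min(78, 30) = 30
Waiting-time penalty: 30 × £860 = £25,800
Subtotal: £41,520 + £41,520 + £25,800 = £108,840
Attorney fees: 20% of £108,840 = £21,768
Total award: £108,840 + £21,768 = £130,608

£130,608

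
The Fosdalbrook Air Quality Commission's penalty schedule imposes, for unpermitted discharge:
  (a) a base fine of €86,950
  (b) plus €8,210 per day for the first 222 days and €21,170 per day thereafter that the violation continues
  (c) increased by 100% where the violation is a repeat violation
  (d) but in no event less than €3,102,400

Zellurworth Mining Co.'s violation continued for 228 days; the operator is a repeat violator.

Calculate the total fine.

First 222 days: 222 × €8,210 = €1,822,620
Remaining days: (228 − 222) × €21,170 = €127,020
Per-day component: €1,822,620 + €127,020 = €1,949,640
Base plus per-day: €86,950 + €1,949,640 = €2,036,590
Enhancement: 100% of €2,036,590 = €2,036,590
Enhanced fine: €2,036,590 + €2,036,590 = €4,073,180
Minimum €3,102,400: €4,073,180 meets the minimum, no increase.

€4,073,180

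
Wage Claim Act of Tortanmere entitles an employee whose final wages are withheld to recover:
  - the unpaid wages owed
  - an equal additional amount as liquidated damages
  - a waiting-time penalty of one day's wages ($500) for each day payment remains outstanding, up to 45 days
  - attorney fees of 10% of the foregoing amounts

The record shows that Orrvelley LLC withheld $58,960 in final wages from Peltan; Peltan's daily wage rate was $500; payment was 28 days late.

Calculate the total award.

$145,112

Liquidated damages (equal amount): $58,960
Penalty days: min(28, 45) = 28
Waiting-time penalty: 28 × $500 = $14,000
Subtotal: $58,960 + $58,960 + $14,000 = $131,920
Attorney fees: 10% of $131,920 = $13,192
Total award: $131,920 + $13,192 = $145,112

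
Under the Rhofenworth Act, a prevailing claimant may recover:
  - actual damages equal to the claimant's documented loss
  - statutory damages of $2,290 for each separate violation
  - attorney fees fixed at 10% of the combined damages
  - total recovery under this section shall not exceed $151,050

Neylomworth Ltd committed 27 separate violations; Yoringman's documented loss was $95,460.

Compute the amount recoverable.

Statutory damages: 27 × $2,290 = $61,830
Combined damages: $95,460 + $61,830 = $157,290
Attorney fees: 10% of $157,290 = $15,729
Total before cap: $157,290 + $15,729 = $173,019
Cap at $151,050: $173,019 exceeds the cap → $151,050

$151,050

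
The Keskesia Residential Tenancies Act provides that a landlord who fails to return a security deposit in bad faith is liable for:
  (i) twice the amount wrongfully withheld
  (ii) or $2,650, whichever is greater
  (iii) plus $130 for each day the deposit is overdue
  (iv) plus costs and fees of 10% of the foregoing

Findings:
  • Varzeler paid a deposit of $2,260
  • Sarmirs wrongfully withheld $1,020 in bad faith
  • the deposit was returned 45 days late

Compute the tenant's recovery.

Doubled: 2 × $1,020 = $2,040
Minimum $2,650: $2,040 is below the minimum → $2,650
Late-return penalty: 45 × $130 = $5,850
Damages plus late penalty: $2,650 + $5,850 = $8,500
Costs and fees: 10% of $8,500 = $850
Total recovery: $8,500 + $850 = $9,350

$9,350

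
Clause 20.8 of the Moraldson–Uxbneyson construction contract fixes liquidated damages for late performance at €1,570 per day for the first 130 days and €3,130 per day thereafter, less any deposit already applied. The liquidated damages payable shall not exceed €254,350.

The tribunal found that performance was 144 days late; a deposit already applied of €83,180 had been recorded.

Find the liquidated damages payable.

Liquidated damages: €164,740

First 130 days: 130 × €1,570 = €204,100
Remaining days: (144 − 130) × €3,130 = €43,820
Accrued per-day damages: €204,100 + €43,820 = €247,920
Less deposit already applied: €247,920 − €83,180 = €164,740
Cap at €254,350: €164,740 is within the cap, no reduction.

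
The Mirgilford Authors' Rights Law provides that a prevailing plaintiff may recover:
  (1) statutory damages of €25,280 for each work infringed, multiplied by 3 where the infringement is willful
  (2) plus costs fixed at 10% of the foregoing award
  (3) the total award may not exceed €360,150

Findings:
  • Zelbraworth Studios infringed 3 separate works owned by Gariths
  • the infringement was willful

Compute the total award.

Award: €250,272

Statutory damages: 3 × €25,280 = €75,840
Trebled: 3 × €75,840 = €227,520
Costs: 10% of €227,520 = €22,752
Award plus costs: €227,520 + €22,752 = €250,272
Cap at €360,150: €250,272 is within the cap, no reduction.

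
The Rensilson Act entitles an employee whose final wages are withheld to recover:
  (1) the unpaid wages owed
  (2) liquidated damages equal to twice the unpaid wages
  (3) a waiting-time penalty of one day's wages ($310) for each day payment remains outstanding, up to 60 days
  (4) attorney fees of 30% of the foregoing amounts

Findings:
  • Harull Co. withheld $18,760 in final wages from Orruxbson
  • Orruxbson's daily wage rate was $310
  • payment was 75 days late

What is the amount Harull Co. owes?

$97,344

Doubled: 2 × $18,760 = $37,520
Penalty days: min(75, 60) = 60
Waiting-time penalty: 60 × $310 = $18,600
Subtotal: $18,760 + $37,520 + $18,600 = $74,880
Attorney fees: 30% of $74,880 = $22,464
Total award: $74,880 + $22,464 = $97,344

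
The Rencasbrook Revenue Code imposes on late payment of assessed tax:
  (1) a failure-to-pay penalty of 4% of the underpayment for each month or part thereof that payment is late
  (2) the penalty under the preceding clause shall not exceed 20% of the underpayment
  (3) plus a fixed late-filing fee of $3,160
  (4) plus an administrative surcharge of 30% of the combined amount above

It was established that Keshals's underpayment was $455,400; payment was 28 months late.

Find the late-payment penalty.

Accrued rate: 4% × 28 = 112%, capped at 20% → 20%
Failure-to-pay penalty: 20% of $455,400 = $91,080
Penalty before surcharge: $91,080 + $3,160 = $94,240
Administrative surcharge: 30% of $94,240 = $28,272
Total penalty: $94,240 + $28,272 = $122,512

$122,512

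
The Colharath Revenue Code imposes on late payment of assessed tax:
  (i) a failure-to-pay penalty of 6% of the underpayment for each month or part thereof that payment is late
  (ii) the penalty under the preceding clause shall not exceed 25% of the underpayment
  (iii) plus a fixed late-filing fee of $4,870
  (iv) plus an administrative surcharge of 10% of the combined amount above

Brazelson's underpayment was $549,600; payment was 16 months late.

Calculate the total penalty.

Penalty: $156,497

Accrued rate: 6% × 16 = 96%, capped at 25% → 25%
Failure-to-pay penalty: 25% of $549,600 = $137,400
Penalty before surcharge: $137,400 + $4,870 = $142,270
Administrative surcharge: 10% of $142,270 = $14,227
Total penalty: $142,270 + $14,227 = $156,497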